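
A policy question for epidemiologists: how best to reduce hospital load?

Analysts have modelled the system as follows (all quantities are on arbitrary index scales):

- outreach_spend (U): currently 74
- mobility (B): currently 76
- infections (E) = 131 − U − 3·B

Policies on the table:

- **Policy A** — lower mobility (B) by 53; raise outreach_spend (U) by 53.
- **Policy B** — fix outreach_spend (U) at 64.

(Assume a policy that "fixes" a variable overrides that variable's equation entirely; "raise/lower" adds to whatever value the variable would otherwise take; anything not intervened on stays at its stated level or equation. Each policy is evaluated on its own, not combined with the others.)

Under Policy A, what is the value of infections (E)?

-65

Policy A (B − 53, U + 53):
  U = 74 + 53 = 127
  B = 76 − 53 = 23
  E = 131 − 127 − 3·23 = -65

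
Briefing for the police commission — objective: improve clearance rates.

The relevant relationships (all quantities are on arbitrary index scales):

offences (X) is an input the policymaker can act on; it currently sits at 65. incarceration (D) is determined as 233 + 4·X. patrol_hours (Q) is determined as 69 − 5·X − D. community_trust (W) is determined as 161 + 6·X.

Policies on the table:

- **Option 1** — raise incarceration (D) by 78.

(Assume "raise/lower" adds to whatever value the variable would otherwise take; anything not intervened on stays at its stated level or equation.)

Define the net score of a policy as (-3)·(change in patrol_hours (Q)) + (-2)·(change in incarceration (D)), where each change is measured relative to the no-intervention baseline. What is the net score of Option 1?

Baseline:
  X = 65
  D = 233 + 4·65 = 493
  Q = 69 − 5·65 − 493 = -749
Option 1 (D + 78):
  X = 65
  D = 233 + 4·65 (+78 from intervention) = 571
  Q = 69 − 5·65 − 571 = -827
ΔQ = -827 − (-749) = -78; ΔD = 571 − 493 = 78
Score = (-3)·(-78) + (-2)·78 = 78

78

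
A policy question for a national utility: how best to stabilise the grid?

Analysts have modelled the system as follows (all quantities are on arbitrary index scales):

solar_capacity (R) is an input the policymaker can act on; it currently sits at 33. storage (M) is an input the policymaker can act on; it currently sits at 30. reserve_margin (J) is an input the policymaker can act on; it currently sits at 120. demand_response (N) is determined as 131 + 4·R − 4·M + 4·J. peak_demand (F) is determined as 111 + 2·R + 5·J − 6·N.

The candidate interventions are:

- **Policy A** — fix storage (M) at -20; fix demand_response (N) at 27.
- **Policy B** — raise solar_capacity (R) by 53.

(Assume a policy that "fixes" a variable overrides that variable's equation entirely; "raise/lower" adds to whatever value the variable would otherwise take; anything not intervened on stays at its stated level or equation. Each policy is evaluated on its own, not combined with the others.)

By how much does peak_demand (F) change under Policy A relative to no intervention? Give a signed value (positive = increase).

Baseline:
  R = 33
  M = 30
  J = 120
  N = 131 + 4·33 − 4·30 + 4·120 = 623
  F = 111 + 2·33 + 5·120 − 6·623 = -2961
Policy A (M := -20, N := 27):
  R = 33
  M = -20
  J = 120
  N = 27
  F = 111 + 2·33 + 5·120 − 6·27 = 615
Change in F: 615 − (-2961) = 3576

3576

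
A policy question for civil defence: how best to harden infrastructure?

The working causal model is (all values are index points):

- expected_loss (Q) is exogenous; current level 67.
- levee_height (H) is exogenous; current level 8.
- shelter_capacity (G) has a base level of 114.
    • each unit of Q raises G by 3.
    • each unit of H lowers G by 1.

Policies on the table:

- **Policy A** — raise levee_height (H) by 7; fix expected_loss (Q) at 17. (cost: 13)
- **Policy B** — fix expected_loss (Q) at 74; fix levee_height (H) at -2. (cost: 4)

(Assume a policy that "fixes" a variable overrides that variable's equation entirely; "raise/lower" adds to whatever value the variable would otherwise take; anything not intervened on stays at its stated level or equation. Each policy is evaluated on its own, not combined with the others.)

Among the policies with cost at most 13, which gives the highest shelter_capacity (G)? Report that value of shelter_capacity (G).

Policy A (H + 7, Q := 17):
  Q = 17
  H = 8 + 7 = 15
  G = 114 + 3·17 − 15 = 150
Policy B (Q := 74, H := -2):
  Q = 74
  H = -2
  G = 114 + 3·74 − (-2) = 338
Comparing — Policy A: G=150, Policy B: G=338. Highest is 338 (Policy B).

338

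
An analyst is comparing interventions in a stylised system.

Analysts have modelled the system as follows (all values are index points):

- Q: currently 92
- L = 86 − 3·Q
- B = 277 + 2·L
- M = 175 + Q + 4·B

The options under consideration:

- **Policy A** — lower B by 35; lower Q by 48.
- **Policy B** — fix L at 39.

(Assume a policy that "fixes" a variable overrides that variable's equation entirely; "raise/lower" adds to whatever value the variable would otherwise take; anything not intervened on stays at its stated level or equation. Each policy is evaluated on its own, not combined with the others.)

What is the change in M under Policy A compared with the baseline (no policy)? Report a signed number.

Baseline:
  Q = 92
  L = 86 − 3·92 = -190
  B = 277 + 2·(-190) = -103
  M = 175 + 92 + 4·(-103) = -145
Policy A (B − 35, Q − 48):
  Q = 92 − 48 = 44
  L = 86 − 3·44 = -46
  B = 277 + 2·(-46) (−35 from intervention) = 150
  M = 175 + 44 + 4·150 = 819
Change in M: 819 − (-145) = 964

964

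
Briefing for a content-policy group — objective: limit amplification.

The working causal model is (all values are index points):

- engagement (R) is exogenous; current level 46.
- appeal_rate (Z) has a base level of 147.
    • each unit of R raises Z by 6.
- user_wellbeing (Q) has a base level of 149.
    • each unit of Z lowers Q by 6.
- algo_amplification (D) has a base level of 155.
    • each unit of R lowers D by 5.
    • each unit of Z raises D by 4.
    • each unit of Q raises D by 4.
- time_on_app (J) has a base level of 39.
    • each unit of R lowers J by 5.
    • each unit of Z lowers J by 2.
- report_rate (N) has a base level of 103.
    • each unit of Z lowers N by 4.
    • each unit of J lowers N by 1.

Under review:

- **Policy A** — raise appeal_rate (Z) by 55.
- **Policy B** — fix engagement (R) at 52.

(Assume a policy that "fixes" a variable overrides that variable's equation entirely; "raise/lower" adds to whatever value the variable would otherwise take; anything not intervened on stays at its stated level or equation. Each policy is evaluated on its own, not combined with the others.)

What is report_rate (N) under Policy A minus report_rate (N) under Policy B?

Policy A (Z + 55):
  R = 46
  Z = 147 + 6·46 (+55 from intervention) = 478
  J = 39 − 5·46 − 2·478 = -1147
  N = 103 − 4·478 − (-1147) = -662
Policy B (R := 52):
  R = 52
  Z = 147 + 6·52 = 459
  J = 39 − 5·52 − 2·459 = -1139
  N = 103 − 4·459 − (-1139) = -594
N: -662 − (-594) = -68

-68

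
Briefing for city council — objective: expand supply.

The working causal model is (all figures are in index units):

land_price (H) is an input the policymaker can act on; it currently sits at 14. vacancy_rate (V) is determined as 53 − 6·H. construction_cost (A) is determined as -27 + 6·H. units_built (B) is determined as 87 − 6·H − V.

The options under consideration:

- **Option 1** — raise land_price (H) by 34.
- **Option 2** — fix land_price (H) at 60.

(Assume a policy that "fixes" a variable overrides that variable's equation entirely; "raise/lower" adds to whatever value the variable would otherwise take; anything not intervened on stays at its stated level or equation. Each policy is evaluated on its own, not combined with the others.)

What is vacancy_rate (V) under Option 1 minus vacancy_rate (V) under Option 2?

72

Option 1 (H + 34):
  H = 14 + 34 = 48
  V = 53 − 6·48 = -235
Option 2 (H := 60):
  H = 60
  V = 53 − 6·60 = -307
V: -235 − (-307) = 72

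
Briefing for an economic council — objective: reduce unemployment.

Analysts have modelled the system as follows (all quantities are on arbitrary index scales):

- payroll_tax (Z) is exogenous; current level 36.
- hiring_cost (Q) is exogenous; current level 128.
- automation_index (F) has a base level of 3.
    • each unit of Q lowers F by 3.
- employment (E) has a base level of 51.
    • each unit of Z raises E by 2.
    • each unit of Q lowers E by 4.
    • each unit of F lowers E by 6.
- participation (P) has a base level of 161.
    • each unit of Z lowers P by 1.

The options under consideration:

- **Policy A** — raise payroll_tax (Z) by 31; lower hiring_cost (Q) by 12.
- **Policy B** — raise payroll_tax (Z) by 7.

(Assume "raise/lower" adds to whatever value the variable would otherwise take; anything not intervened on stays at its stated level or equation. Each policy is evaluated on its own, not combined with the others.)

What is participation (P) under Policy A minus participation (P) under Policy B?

Policy A (Z + 31, Q − 12):
  Z = 36 + 31 = 67
  P = 161 − 67 = 94
Policy B (Z + 7):
  Z = 36 + 7 = 43
  P = 161 − 43 = 118
P: 94 − 118 = -24

-24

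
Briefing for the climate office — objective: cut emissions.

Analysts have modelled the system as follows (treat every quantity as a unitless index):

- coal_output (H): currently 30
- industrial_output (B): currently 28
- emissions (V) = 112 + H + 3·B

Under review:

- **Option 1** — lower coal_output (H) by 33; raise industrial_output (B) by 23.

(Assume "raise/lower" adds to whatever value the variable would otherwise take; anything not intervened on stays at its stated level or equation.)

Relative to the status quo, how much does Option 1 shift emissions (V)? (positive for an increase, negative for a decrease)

36

Baseline:
  H = 30
  B = 28
  V = 112 + 30 + 3·28 = 226
Option 1 (H − 33, B + 23):
  H = 30 − 33 = -3
  B = 28 + 23 = 51
  V = 112 + (-3) + 3·51 = 262
Change in V: 262 − 226 = 36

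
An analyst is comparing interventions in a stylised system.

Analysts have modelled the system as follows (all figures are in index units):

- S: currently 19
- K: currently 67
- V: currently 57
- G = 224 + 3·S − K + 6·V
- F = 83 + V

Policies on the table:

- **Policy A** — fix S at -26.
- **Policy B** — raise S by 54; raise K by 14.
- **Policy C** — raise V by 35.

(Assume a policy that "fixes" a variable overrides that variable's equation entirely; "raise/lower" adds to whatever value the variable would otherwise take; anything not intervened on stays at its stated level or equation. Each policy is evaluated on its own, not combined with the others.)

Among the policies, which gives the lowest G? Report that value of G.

Policy A (S := -26):
  S = -26
  K = 67
  V = 57
  G = 224 + 3·(-26) − 67 + 6·57 = 421
Policy B (S + 54, K + 14):
  S = 19 + 54 = 73
  K = 67 + 14 = 81
  V = 57
  G = 224 + 3·73 − 81 + 6·57 = 704
Policy C (V + 35):
  S = 19
  K = 67
  V = 57 + 35 = 92
  G = 224 + 3·19 − 67 + 6·92 = 766
Comparing — Policy A: G=421, Policy B: G=704, Policy C: G=766. Lowest is 421 (Policy A).

421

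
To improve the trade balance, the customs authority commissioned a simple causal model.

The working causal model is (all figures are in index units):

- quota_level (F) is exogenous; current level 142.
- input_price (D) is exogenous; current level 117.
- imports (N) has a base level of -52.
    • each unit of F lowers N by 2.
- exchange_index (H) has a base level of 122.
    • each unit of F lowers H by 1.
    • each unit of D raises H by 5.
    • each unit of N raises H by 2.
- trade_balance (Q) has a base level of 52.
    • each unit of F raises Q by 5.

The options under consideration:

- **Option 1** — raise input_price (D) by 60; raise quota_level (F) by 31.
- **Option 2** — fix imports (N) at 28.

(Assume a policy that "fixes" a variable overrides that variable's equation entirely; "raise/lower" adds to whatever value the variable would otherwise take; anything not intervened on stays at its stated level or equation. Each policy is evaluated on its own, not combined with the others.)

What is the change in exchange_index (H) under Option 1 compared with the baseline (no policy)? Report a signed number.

145

Baseline:
  F = 142
  D = 117
  N = -52 − 2·142 = -336
  H = 122 − 142 + 5·117 + 2·(-336) = -107
Option 1 (D + 60, F + 31):
  F = 142 + 31 = 173
  D = 117 + 60 = 177
  N = -52 − 2·173 = -398
  H = 122 − 173 + 5·177 + 2·(-398) = 38
Change in H: 38 − (-107) = 145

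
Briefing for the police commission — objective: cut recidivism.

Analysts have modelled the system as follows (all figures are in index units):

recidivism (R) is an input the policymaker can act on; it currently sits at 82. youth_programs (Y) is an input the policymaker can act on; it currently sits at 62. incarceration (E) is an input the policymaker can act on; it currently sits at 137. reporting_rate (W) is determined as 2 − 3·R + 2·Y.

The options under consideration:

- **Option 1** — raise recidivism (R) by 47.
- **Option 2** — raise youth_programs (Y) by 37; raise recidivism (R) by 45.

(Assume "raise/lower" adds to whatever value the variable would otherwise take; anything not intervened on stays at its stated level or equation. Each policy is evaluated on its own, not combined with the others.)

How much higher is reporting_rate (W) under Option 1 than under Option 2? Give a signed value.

-80

Option 1 (R + 47):
  R = 82 + 47 = 129
  Y = 62
  W = 2 − 3·129 + 2·62 = -261
Option 2 (Y + 37, R + 45):
  R = 82 + 45 = 127
  Y = 62 + 37 = 99
  W = 2 − 3·127 + 2·99 = -181
W: -261 − (-181) = -80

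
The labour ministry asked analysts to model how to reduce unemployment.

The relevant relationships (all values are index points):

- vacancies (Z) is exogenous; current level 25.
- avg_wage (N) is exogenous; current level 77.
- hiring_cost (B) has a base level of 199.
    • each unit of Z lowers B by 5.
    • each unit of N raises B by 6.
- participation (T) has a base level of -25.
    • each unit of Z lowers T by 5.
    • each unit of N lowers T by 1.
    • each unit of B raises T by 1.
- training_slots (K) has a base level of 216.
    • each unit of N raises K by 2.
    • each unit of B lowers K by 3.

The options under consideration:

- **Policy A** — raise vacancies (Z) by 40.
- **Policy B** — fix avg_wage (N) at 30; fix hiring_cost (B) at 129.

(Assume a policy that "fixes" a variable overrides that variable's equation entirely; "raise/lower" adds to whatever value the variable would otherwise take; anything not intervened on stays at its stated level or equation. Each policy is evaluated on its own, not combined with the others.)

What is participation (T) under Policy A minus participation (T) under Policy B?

-40

Policy A (Z + 40):
  Z = 25 + 40 = 65
  N = 77
  B = 199 − 5·65 + 6·77 = 336
  T = -25 − 5·65 − 77 + 336 = -91
Policy B (N := 30, B := 129):
  Z = 25
  N = 30
  B = 129
  T = -25 − 5·25 − 30 + 129 = -51
T: -91 − (-51) = -40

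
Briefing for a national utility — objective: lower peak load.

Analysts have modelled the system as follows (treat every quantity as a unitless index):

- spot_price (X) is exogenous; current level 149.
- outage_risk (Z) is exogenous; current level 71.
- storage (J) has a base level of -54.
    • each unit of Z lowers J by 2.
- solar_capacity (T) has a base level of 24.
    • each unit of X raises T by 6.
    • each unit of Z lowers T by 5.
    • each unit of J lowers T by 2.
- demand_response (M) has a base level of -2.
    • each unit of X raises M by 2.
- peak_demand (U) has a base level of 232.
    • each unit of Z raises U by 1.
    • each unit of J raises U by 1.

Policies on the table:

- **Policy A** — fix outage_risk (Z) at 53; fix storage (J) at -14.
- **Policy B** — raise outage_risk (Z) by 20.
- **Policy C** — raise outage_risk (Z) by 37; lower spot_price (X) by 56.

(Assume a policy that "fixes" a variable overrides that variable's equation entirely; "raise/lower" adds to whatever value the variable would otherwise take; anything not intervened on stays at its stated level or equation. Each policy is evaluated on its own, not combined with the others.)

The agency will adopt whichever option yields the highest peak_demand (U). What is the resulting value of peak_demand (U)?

271

Policy A (Z := 53, J := -14):
  Z = 53
  J = -14
  U = 232 + 53 + (-14) = 271
Policy B (Z + 20):
  Z = 71 + 20 = 91
  J = -54 − 2·91 = -236
  U = 232 + 91 + (-236) = 87
Policy C (Z + 37, X − 56):
  Z = 71 + 37 = 108
  J = -54 − 2·108 = -270
  U = 232 + 108 + (-270) = 70
Comparing — Policy A: U=271, Policy B: U=87, Policy C: U=70. Highest is 271 (Policy A).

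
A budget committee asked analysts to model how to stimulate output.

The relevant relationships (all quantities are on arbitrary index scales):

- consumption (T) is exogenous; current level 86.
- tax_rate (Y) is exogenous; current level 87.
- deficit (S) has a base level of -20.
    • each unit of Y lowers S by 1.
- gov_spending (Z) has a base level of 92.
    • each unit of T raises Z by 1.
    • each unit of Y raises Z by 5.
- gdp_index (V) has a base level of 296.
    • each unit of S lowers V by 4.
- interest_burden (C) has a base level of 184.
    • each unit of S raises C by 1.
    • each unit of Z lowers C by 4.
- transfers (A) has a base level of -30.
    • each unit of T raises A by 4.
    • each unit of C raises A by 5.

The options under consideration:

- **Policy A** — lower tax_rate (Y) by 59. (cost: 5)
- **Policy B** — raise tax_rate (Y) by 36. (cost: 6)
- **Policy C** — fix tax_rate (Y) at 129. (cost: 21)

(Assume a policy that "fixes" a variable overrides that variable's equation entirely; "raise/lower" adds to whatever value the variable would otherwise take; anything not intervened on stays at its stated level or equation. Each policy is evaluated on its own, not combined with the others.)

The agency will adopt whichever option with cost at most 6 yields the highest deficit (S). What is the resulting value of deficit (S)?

-48

Policy A (Y − 59):
  Y = 87 − 59 = 28
  S = -20 − 28 = -48
Policy B (Y + 36):
  Y = 87 + 36 = 123
  S = -20 − 123 = -143
Comparing — Policy A: S=-48, Policy B: S=-143. Highest is -48 (Policy A).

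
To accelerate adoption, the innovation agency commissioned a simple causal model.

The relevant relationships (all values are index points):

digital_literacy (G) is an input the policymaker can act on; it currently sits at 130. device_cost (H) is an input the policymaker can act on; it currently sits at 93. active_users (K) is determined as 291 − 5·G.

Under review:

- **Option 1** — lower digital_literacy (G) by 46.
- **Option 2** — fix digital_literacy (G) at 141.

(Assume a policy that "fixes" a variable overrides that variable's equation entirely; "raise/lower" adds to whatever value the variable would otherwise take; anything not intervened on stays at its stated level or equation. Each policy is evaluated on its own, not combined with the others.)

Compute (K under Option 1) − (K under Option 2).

Option 1 (G − 46):
  G = 130 − 46 = 84
  K = 291 − 5·84 = -129
Option 2 (G := 141):
  G = 141
  K = 291 − 5·141 = -414
K: -129 − (-414) = 285

285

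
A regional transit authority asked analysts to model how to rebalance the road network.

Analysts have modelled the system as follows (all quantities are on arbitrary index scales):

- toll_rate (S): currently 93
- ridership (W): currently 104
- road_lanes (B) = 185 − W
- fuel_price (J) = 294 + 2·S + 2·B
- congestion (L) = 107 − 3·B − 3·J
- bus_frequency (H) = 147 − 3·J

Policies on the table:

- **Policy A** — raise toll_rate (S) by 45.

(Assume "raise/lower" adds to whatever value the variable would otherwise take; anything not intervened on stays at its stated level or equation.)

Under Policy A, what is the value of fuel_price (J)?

Policy A (S + 45):
  S = 93 + 45 = 138
  W = 104
  B = 185 − 104 = 81
  J = 294 + 2·138 + 2·81 = 732

732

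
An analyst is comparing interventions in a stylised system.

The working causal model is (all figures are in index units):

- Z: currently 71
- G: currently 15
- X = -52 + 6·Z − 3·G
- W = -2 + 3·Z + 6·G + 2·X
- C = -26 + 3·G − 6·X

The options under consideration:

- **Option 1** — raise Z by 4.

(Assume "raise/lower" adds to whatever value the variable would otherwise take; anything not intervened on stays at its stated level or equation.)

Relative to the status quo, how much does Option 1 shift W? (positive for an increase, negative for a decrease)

Baseline:
  Z = 71
  G = 15
  X = -52 + 6·71 − 3·15 = 329
  W = -2 + 3·71 + 6·15 + 2·329 = 959
Option 1 (Z + 4):
  Z = 71 + 4 = 75
  G = 15
  X = -52 + 6·75 − 3·15 = 353
  W = -2 + 3·75 + 6·15 + 2·353 = 1019
Change in W: 1019 − 959 = 60

60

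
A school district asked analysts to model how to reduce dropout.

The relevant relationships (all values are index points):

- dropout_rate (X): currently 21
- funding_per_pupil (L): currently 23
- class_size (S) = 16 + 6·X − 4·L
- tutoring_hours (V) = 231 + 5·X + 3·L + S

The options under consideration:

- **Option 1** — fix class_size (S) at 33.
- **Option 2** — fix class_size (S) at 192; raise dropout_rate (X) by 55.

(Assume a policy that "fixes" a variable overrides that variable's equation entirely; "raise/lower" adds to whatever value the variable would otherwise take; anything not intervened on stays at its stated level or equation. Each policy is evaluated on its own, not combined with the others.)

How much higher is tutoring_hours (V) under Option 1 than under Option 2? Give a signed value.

Option 1 (S := 33):
  X = 21
  L = 23
  S = 33
  V = 231 + 5·21 + 3·23 + 33 = 438
Option 2 (S := 192, X + 55):
  X = 21 + 55 = 76
  L = 23
  S = 192
  V = 231 + 5·76 + 3·23 + 192 = 872
V: 438 − 872 = -434

-434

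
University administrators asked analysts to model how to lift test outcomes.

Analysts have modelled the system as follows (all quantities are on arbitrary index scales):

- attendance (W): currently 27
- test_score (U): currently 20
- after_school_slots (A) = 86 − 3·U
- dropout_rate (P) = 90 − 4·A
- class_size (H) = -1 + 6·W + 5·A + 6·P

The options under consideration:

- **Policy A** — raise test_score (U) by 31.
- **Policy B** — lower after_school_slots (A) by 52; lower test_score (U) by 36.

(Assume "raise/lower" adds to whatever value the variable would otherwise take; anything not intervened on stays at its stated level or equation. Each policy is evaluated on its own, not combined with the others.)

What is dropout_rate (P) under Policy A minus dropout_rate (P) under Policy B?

Policy A (U + 31):
  U = 20 + 31 = 51
  A = 86 − 3·51 = -67
  P = 90 − 4·(-67) = 358
Policy B (A − 52, U − 36):
  U = 20 − 36 = -16
  A = 86 − 3·(-16) (−52 from intervention) = 82
  P = 90 − 4·82 = -238
P: 358 − (-238) = 596

596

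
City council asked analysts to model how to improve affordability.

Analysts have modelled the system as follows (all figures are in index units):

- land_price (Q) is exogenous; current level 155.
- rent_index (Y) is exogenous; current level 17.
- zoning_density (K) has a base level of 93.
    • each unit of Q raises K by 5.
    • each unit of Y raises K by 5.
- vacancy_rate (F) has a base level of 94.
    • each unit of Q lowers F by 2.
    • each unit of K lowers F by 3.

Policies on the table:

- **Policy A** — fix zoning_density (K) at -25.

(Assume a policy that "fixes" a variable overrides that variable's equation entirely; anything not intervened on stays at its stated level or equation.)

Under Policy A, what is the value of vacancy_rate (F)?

Policy A (K := -25):
  Q = 155
  Y = 17
  K = -25
  F = 94 − 2·155 − 3·(-25) = -141

-141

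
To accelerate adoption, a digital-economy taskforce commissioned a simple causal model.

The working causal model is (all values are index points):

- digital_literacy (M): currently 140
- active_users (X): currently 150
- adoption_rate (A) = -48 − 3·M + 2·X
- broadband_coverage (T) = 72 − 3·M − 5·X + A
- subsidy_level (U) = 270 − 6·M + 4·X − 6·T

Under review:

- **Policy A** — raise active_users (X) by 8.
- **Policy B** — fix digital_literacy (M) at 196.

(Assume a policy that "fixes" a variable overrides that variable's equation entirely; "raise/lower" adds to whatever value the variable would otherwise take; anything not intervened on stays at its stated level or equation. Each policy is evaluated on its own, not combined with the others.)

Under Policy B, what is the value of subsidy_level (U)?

Policy B (M := 196):
  M = 196
  X = 150
  A = -48 − 3·196 + 2·150 = -336
  T = 72 − 3·196 − 5·150 + (-336) = -1602
  U = 270 − 6·196 + 4·150 − 6·(-1602) = 9306

9306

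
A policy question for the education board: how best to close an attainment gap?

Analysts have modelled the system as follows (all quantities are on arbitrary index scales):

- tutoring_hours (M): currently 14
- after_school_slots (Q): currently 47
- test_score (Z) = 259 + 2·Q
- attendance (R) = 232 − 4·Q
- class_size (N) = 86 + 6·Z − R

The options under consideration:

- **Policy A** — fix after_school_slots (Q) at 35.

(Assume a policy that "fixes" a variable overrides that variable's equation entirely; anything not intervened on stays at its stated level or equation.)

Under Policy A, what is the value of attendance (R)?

Policy A (Q := 35):
  Q = 35
  R = 232 − 4·35 = 92

92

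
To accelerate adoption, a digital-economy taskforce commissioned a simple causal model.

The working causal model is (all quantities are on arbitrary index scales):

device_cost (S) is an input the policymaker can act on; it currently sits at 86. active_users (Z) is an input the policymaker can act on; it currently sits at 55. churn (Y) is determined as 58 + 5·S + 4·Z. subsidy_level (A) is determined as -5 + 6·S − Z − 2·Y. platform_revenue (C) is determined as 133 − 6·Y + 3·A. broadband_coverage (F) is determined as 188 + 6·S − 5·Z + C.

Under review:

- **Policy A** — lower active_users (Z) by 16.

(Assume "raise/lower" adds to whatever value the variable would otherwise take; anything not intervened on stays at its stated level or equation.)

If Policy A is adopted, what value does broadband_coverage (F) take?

-5670

Policy A (Z − 16):
  S = 86
  Z = 55 − 16 = 39
  Y = 58 + 5·86 + 4·39 = 644
  A = -5 + 6·86 − 39 − 2·644 = -816
  C = 133 − 6·644 + 3·(-816) = -6179
  F = 188 + 6·86 − 5·39 + (-6179) = -5670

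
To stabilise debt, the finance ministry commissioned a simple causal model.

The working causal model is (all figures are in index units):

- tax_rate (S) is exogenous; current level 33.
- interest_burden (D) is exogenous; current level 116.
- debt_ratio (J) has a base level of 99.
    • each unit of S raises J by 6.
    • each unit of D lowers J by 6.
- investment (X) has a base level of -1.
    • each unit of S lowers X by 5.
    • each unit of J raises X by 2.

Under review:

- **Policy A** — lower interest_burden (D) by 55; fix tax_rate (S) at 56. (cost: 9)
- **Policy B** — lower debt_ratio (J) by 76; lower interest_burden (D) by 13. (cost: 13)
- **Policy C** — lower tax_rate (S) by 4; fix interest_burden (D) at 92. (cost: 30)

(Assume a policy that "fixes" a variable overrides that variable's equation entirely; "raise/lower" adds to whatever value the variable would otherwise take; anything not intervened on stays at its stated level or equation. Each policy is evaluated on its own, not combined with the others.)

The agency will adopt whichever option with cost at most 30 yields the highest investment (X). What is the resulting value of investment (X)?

Policy A (D − 55, S := 56):
  S = 56
  D = 116 − 55 = 61
  J = 99 + 6·56 − 6·61 = 69
  X = -1 − 5·56 + 2·69 = -143
Policy B (J − 76, D − 13):
  S = 33
  D = 116 − 13 = 103
  J = 99 + 6·33 − 6·103 (−76 from intervention) = -397
  X = -1 − 5·33 + 2·(-397) = -960
Policy C (S − 4, D := 92):
  S = 33 − 4 = 29
  D = 92
  J = 99 + 6·29 − 6·92 = -279
  X = -1 − 5·29 + 2·(-279) = -704
Comparing — Policy A: X=-143, Policy B: X=-960, Policy C: X=-704. Highest is -143 (Policy A).

-143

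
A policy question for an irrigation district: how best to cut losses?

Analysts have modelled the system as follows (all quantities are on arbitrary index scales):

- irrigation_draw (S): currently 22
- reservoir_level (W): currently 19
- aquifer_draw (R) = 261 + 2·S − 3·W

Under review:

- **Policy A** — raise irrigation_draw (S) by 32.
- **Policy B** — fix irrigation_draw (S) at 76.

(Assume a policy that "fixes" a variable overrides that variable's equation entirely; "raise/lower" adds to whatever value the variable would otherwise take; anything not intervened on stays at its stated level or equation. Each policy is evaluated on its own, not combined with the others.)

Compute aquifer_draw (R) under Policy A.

Policy A (S + 32):
  S = 22 + 32 = 54
  W = 19
  R = 261 + 2·54 − 3·19 = 312

312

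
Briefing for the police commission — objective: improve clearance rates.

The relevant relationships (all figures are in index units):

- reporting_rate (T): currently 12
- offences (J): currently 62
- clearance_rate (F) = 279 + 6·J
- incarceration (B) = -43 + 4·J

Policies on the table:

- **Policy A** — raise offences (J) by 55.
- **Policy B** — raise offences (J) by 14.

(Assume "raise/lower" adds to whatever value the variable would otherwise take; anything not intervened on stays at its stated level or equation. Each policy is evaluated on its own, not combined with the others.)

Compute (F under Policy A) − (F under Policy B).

Policy A (J + 55):
  J = 62 + 55 = 117
  F = 279 + 6·117 = 981
Policy B (J + 14):
  J = 62 + 14 = 76
  F = 279 + 6·76 = 735
F: 981 − 735 = 246

246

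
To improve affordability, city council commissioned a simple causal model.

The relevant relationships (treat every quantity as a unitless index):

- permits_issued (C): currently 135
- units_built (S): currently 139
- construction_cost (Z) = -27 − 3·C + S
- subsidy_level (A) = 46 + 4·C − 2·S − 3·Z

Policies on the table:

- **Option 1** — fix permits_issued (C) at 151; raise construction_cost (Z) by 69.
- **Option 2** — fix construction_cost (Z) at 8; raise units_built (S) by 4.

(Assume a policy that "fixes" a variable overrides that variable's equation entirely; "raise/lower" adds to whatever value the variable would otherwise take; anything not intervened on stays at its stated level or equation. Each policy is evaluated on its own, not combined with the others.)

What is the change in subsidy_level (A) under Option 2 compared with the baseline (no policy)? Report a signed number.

Baseline:
  C = 135
  S = 139
  Z = -27 − 3·135 + 139 = -293
  A = 46 + 4·135 − 2·139 − 3·(-293) = 1187
Option 2 (Z := 8, S + 4):
  C = 135
  S = 139 + 4 = 143
  Z = 8
  A = 46 + 4·135 − 2·143 − 3·8 = 276
Change in A: 276 − 1187 = -911

-911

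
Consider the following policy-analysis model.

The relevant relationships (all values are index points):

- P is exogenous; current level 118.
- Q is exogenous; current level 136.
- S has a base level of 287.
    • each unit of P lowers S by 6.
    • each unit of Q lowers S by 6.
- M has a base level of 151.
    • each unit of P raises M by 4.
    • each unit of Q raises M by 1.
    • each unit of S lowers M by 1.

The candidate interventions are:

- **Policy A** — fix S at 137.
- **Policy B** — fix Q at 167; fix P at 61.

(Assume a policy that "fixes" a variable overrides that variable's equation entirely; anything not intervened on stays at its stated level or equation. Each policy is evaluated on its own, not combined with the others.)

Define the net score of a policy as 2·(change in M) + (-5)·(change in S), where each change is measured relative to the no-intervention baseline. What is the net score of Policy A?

-9618

Baseline:
  P = 118
  Q = 136
  S = 287 − 6·118 − 6·136 = -1237
  M = 151 + 4·118 + 136 − (-1237) = 1996
Policy A (S := 137):
  P = 118
  Q = 136
  S = 137
  M = 151 + 4·118 + 136 − 137 = 622
ΔM = 622 − 1996 = -1374; ΔS = 137 − (-1237) = 1374
Score = 2·(-1374) + (-5)·1374 = -9618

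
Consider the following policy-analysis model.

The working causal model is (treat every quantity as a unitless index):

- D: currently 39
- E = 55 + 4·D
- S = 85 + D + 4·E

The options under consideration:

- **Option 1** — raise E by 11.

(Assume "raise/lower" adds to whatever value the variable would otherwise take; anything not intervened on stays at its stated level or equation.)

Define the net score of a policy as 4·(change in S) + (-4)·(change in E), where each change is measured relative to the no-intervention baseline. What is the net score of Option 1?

Baseline:
  D = 39
  E = 55 + 4·39 = 211
  S = 85 + 39 + 4·211 = 968
Option 1 (E + 11):
  D = 39
  E = 55 + 4·39 (+11 from intervention) = 222
  S = 85 + 39 + 4·222 = 1012
ΔS = 1012 − 968 = 44; ΔE = 222 − 211 = 11
Score = 4·44 + (-4)·11 = 132

132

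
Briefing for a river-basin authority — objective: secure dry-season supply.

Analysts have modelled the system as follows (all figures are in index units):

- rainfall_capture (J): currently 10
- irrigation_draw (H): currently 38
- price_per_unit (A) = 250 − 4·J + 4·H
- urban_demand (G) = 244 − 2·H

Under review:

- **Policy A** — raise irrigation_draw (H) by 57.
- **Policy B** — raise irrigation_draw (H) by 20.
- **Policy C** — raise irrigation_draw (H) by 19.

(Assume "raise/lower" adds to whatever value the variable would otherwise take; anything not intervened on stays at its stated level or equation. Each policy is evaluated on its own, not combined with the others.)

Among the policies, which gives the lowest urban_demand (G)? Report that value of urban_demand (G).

54

Policy A (H + 57):
  H = 38 + 57 = 95
  G = 244 − 2·95 = 54
Policy B (H + 20):
  H = 38 + 20 = 58
  G = 244 − 2·58 = 128
Policy C (H + 19):
  H = 38 + 19 = 57
  G = 244 − 2·57 = 130
Comparing — Policy A: G=54, Policy B: G=128, Policy C: G=130. Lowest is 54 (Policy A).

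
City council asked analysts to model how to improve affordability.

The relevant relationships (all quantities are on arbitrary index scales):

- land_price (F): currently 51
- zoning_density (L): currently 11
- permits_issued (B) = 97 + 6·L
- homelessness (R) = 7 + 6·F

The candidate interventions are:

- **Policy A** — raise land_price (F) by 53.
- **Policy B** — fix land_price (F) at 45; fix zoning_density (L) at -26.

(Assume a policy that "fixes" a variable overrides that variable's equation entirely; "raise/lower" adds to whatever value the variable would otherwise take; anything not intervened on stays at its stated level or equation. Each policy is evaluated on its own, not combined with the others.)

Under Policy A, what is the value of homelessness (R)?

Policy A (F + 53):
  F = 51 + 53 = 104
  R = 7 + 6·104 = 631

631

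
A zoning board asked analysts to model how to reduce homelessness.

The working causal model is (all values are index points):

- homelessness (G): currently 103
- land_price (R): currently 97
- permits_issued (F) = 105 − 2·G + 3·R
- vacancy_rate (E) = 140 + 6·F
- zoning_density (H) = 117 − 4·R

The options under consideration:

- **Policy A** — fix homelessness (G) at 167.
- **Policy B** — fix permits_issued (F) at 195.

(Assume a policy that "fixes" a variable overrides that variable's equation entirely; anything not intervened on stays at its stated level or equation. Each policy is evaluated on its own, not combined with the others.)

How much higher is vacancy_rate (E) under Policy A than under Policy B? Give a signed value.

-798

Policy A (G := 167):
  G = 167
  R = 97
  F = 105 − 2·167 + 3·97 = 62
  E = 140 + 6·62 = 512
Policy B (F := 195):
  G = 103
  R = 97
  F = 195
  E = 140 + 6·195 = 1310
E: 512 − 1310 = -798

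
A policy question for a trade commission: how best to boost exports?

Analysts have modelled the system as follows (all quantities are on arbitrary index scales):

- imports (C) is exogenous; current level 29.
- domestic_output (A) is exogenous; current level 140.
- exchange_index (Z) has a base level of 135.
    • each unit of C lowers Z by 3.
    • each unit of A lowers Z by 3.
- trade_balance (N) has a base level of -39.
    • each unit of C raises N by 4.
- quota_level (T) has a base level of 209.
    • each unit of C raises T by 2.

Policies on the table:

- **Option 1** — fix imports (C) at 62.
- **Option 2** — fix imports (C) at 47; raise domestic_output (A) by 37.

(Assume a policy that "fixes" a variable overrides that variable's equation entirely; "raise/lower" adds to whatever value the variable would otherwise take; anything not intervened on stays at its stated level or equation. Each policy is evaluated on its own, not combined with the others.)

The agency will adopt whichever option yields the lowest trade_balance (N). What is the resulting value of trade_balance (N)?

Option 1 (C := 62):
  C = 62
  N = -39 + 4·62 = 209
Option 2 (C := 47, A + 37):
  C = 47
  N = -39 + 4·47 = 149
Comparing — Option 1: N=209, Option 2: N=149. Lowest is 149 (Option 2).

149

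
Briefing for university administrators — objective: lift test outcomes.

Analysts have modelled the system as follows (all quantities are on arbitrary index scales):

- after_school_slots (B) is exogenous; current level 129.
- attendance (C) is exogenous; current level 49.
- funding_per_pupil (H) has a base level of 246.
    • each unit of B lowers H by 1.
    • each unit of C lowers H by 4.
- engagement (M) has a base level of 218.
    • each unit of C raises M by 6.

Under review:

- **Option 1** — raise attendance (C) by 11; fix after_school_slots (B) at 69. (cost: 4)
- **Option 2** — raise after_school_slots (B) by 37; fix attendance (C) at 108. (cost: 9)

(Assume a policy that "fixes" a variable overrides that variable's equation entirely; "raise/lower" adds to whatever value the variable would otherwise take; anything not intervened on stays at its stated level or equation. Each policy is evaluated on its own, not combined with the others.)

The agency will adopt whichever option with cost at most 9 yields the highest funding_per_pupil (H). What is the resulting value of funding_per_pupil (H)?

Option 1 (C + 11, B := 69):
  B = 69
  C = 49 + 11 = 60
  H = 246 − 69 − 4·60 = -63
Option 2 (B + 37, C := 108):
  B = 129 + 37 = 166
  C = 108
  H = 246 − 166 − 4·108 = -352
Comparing — Option 1: H=-63, Option 2: H=-352. Highest is -63 (Option 1).

-63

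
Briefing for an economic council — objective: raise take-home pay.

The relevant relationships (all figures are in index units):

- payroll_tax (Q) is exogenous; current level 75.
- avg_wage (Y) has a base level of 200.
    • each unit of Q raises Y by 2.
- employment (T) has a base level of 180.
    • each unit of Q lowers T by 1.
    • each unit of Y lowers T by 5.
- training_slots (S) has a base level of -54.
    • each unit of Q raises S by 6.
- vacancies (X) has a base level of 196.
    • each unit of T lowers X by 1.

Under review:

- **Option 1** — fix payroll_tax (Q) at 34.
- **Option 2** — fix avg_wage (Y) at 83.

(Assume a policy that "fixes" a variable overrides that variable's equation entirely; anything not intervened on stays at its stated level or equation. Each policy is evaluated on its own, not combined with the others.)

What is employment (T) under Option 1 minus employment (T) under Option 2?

-884

Option 1 (Q := 34):
  Q = 34
  Y = 200 + 2·34 = 268
  T = 180 − 34 − 5·268 = -1194
Option 2 (Y := 83):
  Q = 75
  Y = 83
  T = 180 − 75 − 5·83 = -310
T: -1194 − (-310) = -884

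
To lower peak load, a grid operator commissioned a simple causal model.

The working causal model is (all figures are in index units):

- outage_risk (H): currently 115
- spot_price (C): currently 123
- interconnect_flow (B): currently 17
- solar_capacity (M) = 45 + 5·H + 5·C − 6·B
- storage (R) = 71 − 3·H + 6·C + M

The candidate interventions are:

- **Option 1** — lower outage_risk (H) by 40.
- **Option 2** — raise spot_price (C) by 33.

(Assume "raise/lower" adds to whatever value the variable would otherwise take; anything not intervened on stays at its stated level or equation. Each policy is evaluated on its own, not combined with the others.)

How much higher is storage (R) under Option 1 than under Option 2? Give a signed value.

-443

Option 1 (H − 40):
  H = 115 − 40 = 75
  C = 123
  B = 17
  M = 45 + 5·75 + 5·123 − 6·17 = 933
  R = 71 − 3·75 + 6·123 + 933 = 1517
Option 2 (C + 33):
  H = 115
  C = 123 + 33 = 156
  B = 17
  M = 45 + 5·115 + 5·156 − 6·17 = 1298
  R = 71 − 3·115 + 6·156 + 1298 = 1960
R: 1517 − 1960 = -443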